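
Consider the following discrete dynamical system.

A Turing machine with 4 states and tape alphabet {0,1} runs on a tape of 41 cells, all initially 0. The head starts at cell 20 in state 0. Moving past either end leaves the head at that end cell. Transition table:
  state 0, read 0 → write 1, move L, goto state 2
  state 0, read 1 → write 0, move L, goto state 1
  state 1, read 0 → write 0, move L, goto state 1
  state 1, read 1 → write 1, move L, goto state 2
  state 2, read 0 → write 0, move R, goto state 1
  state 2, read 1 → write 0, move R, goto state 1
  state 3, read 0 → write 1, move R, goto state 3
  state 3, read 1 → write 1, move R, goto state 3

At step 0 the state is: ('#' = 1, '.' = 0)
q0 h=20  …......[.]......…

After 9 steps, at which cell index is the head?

t=0: q0 h=20  …......[.]......…
t=1: q2 h=19  …......[.]#.....…
t=2: q1 h=20  …......[#]......…
t=3: q2 h=19  …......[.]#.....…
t=4: q1 h=20  …......[#]......…
t=5: q2 h=19  …......[.]#.....…
t=6: q1 h=20  …......[#]......…
t=7: q2 h=19  …......[.]#.....…
t=8: q1 h=20  …......[#]......…
t=9: q2 h=19  …......[.]#.....…

19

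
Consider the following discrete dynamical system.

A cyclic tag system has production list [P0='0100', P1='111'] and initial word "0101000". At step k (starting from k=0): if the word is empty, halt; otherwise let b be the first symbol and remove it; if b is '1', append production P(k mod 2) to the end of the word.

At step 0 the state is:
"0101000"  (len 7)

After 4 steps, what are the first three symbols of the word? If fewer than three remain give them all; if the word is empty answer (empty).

gen 0: "0101000"  (len 7)
gen 1: "101000"  (len 6)
gen 2: "01000111"  (len 8)
gen 3: "1000111"  (len 7)
gen 4: "000111111"  (len 9)

000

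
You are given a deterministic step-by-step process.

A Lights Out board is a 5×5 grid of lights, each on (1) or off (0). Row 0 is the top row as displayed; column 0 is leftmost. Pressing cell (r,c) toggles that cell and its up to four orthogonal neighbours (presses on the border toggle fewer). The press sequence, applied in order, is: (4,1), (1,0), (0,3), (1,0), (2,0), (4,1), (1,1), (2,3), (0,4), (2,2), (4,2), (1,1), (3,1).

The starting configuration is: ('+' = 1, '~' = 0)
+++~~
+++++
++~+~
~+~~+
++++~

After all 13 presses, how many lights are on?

11

[0] +++~~
+++++
++~+~
~+~~+
++++~
[1] +++~~
+++++
++~+~
~~~~+
~~~+~
[2] ~++~~
~~+++
~+~+~
~~~~+
~~~+~
[3] ~+~++
~~+~+
~+~+~
~~~~+
~~~+~
[4] ++~++
+++~+
++~+~
~~~~+
~~~+~
[5] ++~++
~++~+
~~~+~
+~~~+
~~~+~
[6] ++~++
~++~+
~~~+~
++~~+
++++~
[7] +~~++
+~~~+
~+~+~
++~~+
++++~
[8] +~~++
+~~++
~++~+
++~++
++++~
[9] +~~~~
+~~+~
~++~+
++~++
++++~
[10] +~~~~
+~++~
~~~++
+++++
++++~
[11] +~~~~
+~++~
~~~++
++~++
+~~~~
[12] ++~~~
~+~+~
~+~++
++~++
+~~~~
[13] ++~~~
~+~+~
~~~++
~~+++
++~~~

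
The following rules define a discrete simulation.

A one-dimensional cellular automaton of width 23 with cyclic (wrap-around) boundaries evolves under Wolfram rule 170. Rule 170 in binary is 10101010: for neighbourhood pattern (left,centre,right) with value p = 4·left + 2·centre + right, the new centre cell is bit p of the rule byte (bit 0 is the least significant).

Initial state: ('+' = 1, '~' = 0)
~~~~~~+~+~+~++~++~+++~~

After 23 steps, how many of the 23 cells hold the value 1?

[0] ~~~~~~+~+~+~++~++~+++~~
[1] ~~~~~+~+~+~++~++~+++~~~
[2] ~~~~+~+~+~++~++~+++~~~~
[3] ~~~+~+~+~++~++~+++~~~~~
[4] ~~+~+~+~++~++~+++~~~~~~
[5] ~+~+~+~++~++~+++~~~~~~~
[6] +~+~+~++~++~+++~~~~~~~~
[7] ~+~+~++~++~+++~~~~~~~~+
[8] +~+~++~++~+++~~~~~~~~+~
[9] ~+~++~++~+++~~~~~~~~+~+
[10] +~++~++~+++~~~~~~~~+~+~
[11] ~++~++~+++~~~~~~~~+~+~+
[12] ++~++~+++~~~~~~~~+~+~+~
[13] +~++~+++~~~~~~~~+~+~+~+
[14] ~++~+++~~~~~~~~+~+~+~++
[15] ++~+++~~~~~~~~+~+~+~++~
[16] +~+++~~~~~~~~+~+~+~++~+
[17] ~+++~~~~~~~~+~+~+~++~++
[18] +++~~~~~~~~+~+~+~++~++~
[19] ++~~~~~~~~+~+~+~++~++~+
[20] +~~~~~~~~+~+~+~++~++~++
[21] ~~~~~~~~+~+~+~++~++~+++
[22] ~~~~~~~+~+~+~++~++~+++~
[23] ~~~~~~+~+~+~++~++~+++~~

10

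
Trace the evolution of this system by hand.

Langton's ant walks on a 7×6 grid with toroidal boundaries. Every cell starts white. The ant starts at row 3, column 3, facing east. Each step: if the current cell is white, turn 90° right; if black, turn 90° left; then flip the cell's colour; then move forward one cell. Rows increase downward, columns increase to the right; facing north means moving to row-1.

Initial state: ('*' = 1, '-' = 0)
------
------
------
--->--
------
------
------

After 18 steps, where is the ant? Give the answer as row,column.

0) ------
------
------
--->--
------
------
------
1) ------
------
------
---*--
---v--
------
------
2) ------
------
------
---*--
--<*--
------
------
3) ------
------
------
--^*--
--**--
------
------
4) ------
------
------
--*>--
--**--
------
------
5) ------
------
---^--
--*---
--**--
------
------
6) ------
------
---*>-
--*---
--**--
------
------
7) ------
------
---**-
--*-v-
--**--
------
------
8) ------
------
---**-
--*<*-
--**--
------
------
9) ------
------
---^*-
--***-
--**--
------
------
10) ------
------
--<-*-
--***-
--**--
------
------
11) ------
--^---
--*-*-
--***-
--**--
------
------
12) ------
--*>--
--*-*-
--***-
--**--
------
------
13) ------
--**--
--*v*-
--***-
--**--
------
------
14) ------
--**--
--<**-
--***-
--**--
------
------
15) ------
--**--
---**-
--v**-
--**--
------
------
16) ------
--**--
---**-
--->*-
--**--
------
------
17) ------
--**--
---^*-
----*-
--**--
------
------
18) ------
--**--
--<-*-
----*-
--**--
------
------

2,2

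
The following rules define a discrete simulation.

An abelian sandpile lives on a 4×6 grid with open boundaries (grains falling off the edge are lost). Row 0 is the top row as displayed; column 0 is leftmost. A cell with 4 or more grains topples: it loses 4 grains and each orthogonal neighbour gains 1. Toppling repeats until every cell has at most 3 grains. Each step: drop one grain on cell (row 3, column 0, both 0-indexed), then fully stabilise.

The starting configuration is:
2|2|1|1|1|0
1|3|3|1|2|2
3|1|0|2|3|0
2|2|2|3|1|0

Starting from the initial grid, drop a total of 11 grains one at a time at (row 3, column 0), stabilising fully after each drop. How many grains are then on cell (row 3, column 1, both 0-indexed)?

1

[0] 2|2|1|1|1|0
1|3|3|1|2|2
3|1|0|2|3|0
2|2|2|3|1|0
[1] 2|2|1|1|1|0
1|3|3|1|2|2
3|1|0|2|3|0
3|2|2|3|1|0
[2] 2|2|1|1|1|0
2|3|3|1|2|2
0|2|0|2|3|0
1|3|2|3|1|0
[3] 2|2|1|1|1|0
2|3|3|1|2|2
0|2|0|2|3|0
2|3|2|3|1|0
[4] 2|2|1|1|1|0
2|3|3|1|2|2
0|2|0|2|3|0
3|3|2|3|1|0
[5] 2|2|1|1|1|0
2|3|3|1|2|2
1|3|0|2|3|0
1|0|3|3|1|0
[6] 2|2|1|1|1|0
2|3|3|1|2|2
1|3|0|2|3|0
2|0|3|3|1|0
[7] 2|2|1|1|1|0
2|3|3|1|2|2
1|3|0|2|3|0
3|0|3|3|1|0
[8] 2|2|1|1|1|0
2|3|3|1|2|2
2|3|0|2|3|0
0|1|3|3|1|0
[9] 2|2|1|1|1|0
2|3|3|1|2|2
2|3|0|2|3|0
1|1|3|3|1|0
[10] 2|2|1|1|1|0
2|3|3|1|2|2
2|3|0|2|3|0
2|1|3|3|1|0
[11] 2|2|1|1|1|0
2|3|3|1|2|2
2|3|0|2|3|0
3|1|3|3|1|0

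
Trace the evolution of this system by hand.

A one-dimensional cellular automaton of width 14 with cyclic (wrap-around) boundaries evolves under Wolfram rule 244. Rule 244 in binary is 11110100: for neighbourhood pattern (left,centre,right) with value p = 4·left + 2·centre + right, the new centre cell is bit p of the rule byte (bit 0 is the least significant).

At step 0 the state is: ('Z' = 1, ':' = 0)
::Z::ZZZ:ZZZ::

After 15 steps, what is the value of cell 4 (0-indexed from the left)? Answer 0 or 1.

0

0) ::Z::ZZZ:ZZZ::
1) ::ZZ::ZZZ:ZZZ:
2) :::ZZ::ZZZ:ZZZ
3) Z:::ZZ::ZZZ:ZZ
4) ZZ:::ZZ::ZZZ:Z
5) ZZZ:::ZZ::ZZZ:
6) :ZZZ:::ZZ::ZZZ
7) Z:ZZZ:::ZZ::ZZ
8) ZZ:ZZZ:::ZZ::Z
9) ZZZ:ZZZ:::ZZ::
10) :ZZZ:ZZZ:::ZZ:
11) ::ZZZ:ZZZ:::ZZ
12) Z::ZZZ:ZZZ:::Z
13) ZZ::ZZZ:ZZZ:::
14) :ZZ::ZZZ:ZZZ::
15) ::ZZ::ZZZ:ZZZ:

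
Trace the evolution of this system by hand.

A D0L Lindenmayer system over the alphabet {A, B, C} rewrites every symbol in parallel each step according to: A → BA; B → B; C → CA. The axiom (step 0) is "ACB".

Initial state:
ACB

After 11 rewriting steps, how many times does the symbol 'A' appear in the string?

12

0) ACB
1) BACAB
2) BBACABAB
3) BBBACABABBAB
4) BBBBACABABBABBBAB
5) BBBBBACABABBABBBABBBBAB
6) BBBBBBACABABBABBBABBBBABBBBBAB
7) BBBBBBBACABABBABBBABBBBABBBBBABBBBBBAB
8) BBBBBBBBACABABBABBBABBBBABBBBBABBBBBBABBBBBBBAB
9) BBBBBBBBBACABABBABBBABBBBABBBBBABBBBBBABBBBBBBABBBBBBBBAB
10) BBBBBBBBBBACABABBABBBABBBBABBBBBABBBBBBABBBBBBBABBBBBBBBABBBBBBBBBAB
11) BBBBBBBBBBBACABABBABBBABBBBABBBBBABBBBBBABBBBBBBABBBBBBBBABBBBBBBBBABBBBBBBBBBAB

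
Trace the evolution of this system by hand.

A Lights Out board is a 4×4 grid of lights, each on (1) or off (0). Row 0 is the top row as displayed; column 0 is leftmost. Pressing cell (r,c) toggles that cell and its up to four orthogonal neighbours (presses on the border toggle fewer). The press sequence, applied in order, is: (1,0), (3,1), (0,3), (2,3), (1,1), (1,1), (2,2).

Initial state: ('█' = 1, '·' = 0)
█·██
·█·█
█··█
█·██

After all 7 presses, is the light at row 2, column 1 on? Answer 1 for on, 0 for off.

0

step 0: █·██
·█·█
█··█
█·██
step 1: ··██
█··█
···█
█·██
step 2: ··██
█··█
·█·█
·█·█
step 3: ····
█···
·█·█
·█·█
step 4: ····
█··█
·██·
·█··
step 5: ·█··
·███
··█·
·█··
step 6: ····
█··█
·██·
·█··
step 7: ····
█·██
···█
·██·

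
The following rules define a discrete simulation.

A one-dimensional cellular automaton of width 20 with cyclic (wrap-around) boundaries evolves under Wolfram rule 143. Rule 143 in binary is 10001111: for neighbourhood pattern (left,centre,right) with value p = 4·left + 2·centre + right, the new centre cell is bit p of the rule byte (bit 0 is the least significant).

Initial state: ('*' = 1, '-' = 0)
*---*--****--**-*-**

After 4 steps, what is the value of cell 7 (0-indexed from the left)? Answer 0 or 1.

0) *---*--****--**-*-**
1) --***-****--**--*-**
2) -***--***--**--**-*-
3) ***--***--**--**--*-
4) **--***--**--**--**-

0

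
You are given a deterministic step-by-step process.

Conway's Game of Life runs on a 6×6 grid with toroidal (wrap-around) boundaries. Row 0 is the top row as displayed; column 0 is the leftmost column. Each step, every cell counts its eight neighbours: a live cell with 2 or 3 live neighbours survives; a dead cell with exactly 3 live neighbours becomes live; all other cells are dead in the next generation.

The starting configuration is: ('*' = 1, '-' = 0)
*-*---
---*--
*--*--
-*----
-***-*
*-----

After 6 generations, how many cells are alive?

2

gen 0: *-*---
---*--
*--*--
-*----
-***-*
*-----
gen 1: -*----
-***--
--*---
-*-**-
-**---
*--*-*
gen 2: -*-**-
-*-*--
----*-
-*-*--
-*---*
*-----
gen 3: **-**-
---*--
---**-
*-*-*-
-**---
***-**
gen 4: ------
-----*
--*-**
--*-**
----*-
----*-
gen 5: ------
----**
*-----
------
----*-
------
gen 6: ------
-----*
-----*
------
------
------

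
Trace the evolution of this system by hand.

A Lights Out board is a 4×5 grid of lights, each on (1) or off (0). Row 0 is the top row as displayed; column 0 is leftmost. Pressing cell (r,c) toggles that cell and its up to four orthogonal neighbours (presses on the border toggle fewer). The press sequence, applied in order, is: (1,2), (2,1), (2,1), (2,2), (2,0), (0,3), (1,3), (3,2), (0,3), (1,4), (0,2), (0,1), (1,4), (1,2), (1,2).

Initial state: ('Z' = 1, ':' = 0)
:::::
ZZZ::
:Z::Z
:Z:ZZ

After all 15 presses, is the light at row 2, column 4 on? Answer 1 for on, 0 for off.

1

step 0: :::::
ZZZ::
:Z::Z
:Z:ZZ
step 1: ::Z::
Z::Z:
:ZZ:Z
:Z:ZZ
step 2: ::Z::
ZZ:Z:
Z:::Z
:::ZZ
step 3: ::Z::
Z::Z:
:ZZ:Z
:Z:ZZ
step 4: ::Z::
Z:ZZ:
:::ZZ
:ZZZZ
step 5: ::Z::
::ZZ:
ZZ:ZZ
ZZZZZ
step 6: :::ZZ
::Z::
ZZ:ZZ
ZZZZZ
step 7: ::::Z
:::ZZ
ZZ::Z
ZZZZZ
step 8: ::::Z
:::ZZ
ZZZ:Z
Z:::Z
step 9: ::ZZ:
::::Z
ZZZ:Z
Z:::Z
step 10: ::ZZZ
:::Z:
ZZZ::
Z:::Z
step 11: :Z::Z
::ZZ:
ZZZ::
Z:::Z
step 12: Z:Z:Z
:ZZZ:
ZZZ::
Z:::Z
step 13: Z:Z::
:ZZ:Z
ZZZ:Z
Z:::Z
step 14: Z::::
:::ZZ
ZZ::Z
Z:::Z
step 15: Z:Z::
:ZZ:Z
ZZZ:Z
Z:::Z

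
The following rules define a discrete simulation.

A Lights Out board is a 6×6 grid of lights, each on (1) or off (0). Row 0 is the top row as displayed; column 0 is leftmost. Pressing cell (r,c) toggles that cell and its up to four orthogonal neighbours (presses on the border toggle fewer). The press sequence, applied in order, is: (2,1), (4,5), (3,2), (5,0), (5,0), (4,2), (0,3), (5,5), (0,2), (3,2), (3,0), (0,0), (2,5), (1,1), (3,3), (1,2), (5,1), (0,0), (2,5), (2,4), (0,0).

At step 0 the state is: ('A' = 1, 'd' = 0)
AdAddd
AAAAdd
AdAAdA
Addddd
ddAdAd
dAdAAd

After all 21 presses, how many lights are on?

gen 0: AdAddd
AAAAdd
AdAAdA
Addddd
ddAdAd
dAdAAd
gen 1: AdAddd
AdAAdd
dAdAdA
AAdddd
ddAdAd
dAdAAd
gen 2: AdAddd
AdAAdd
dAdAdA
AAdddA
ddAddA
dAdAAA
gen 3: AdAddd
AdAAdd
dAAAdA
AdAAdA
dddddA
dAdAAA
gen 4: AdAddd
AdAAdd
dAAAdA
AdAAdA
AddddA
AddAAA
gen 5: AdAddd
AdAAdd
dAAAdA
AdAAdA
dddddA
dAdAAA
gen 6: AdAddd
AdAAdd
dAAAdA
AddAdA
dAAAdA
dAAAAA
gen 7: AddAAd
AdAddd
dAAAdA
AddAdA
dAAAdA
dAAAAA
gen 8: AddAAd
AdAddd
dAAAdA
AddAdA
dAAAdd
dAAAdd
gen 9: AAAdAd
Addddd
dAAAdA
AddAdA
dAAAdd
dAAAdd
gen 10: AAAdAd
Addddd
dAdAdA
AAAddA
dAdAdd
dAAAdd
gen 11: AAAdAd
Addddd
AAdAdA
ddAddA
AAdAdd
dAAAdd
gen 12: ddAdAd
dddddd
AAdAdA
ddAddA
AAdAdd
dAAAdd
gen 13: ddAdAd
dddddA
AAdAAd
ddAddd
AAdAdd
dAAAdd
gen 14: dAAdAd
AAAddA
AddAAd
ddAddd
AAdAdd
dAAAdd
gen 15: dAAdAd
AAAddA
AdddAd
dddAAd
AAdddd
dAAAdd
gen 16: dAddAd
AddAdA
AdAdAd
dddAAd
AAdddd
dAAAdd
gen 17: dAddAd
AddAdA
AdAdAd
dddAAd
Addddd
AddAdd
gen 18: AdddAd
dddAdA
AdAdAd
dddAAd
Addddd
AddAdd
gen 19: AdddAd
dddAdd
AdAddA
dddAAA
Addddd
AddAdd
gen 20: AdddAd
dddAAd
AdAAAd
dddAdA
Addddd
AddAdd
gen 21: dAddAd
AddAAd
AdAAAd
dddAdA
Addddd
AddAdd

14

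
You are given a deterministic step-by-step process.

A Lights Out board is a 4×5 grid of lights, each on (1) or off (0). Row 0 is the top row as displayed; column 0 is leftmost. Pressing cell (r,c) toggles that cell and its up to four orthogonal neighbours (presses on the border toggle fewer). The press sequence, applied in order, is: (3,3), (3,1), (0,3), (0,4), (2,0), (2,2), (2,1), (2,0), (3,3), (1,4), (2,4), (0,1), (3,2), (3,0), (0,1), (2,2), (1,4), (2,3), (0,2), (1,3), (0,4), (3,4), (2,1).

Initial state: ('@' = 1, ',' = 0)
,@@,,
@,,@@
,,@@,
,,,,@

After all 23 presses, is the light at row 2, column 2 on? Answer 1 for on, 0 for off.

1

0) ,@@,,
@,,@@
,,@@,
,,,,@
1) ,@@,,
@,,@@
,,@,,
,,@@,
2) ,@@,,
@,,@@
,@@,,
@@,@,
3) ,@,@@
@,,,@
,@@,,
@@,@,
4) ,@,,,
@,,,,
,@@,,
@@,@,
5) ,@,,,
,,,,,
@,@,,
,@,@,
6) ,@,,,
,,@,,
@@,@,
,@@@,
7) ,@,,,
,@@,,
,,@@,
,,@@,
8) ,@,,,
@@@,,
@@@@,
@,@@,
9) ,@,,,
@@@,,
@@@,,
@,,,@
10) ,@,,@
@@@@@
@@@,@
@,,,@
11) ,@,,@
@@@@,
@@@@,
@,,,,
12) @,@,@
@,@@,
@@@@,
@,,,,
13) @,@,@
@,@@,
@@,@,
@@@@,
14) @,@,@
@,@@,
,@,@,
,,@@,
15) ,@,,@
@@@@,
,@,@,
,,@@,
16) ,@,,@
@@,@,
,,@,,
,,,@,
17) ,@,,,
@@,,@
,,@,@
,,,@,
18) ,@,,,
@@,@@
,,,@,
,,,,,
19) ,,@@,
@@@@@
,,,@,
,,,,,
20) ,,@,,
@@,,,
,,,,,
,,,,,
21) ,,@@@
@@,,@
,,,,,
,,,,,
22) ,,@@@
@@,,@
,,,,@
,,,@@
23) ,,@@@
@,,,@
@@@,@
,@,@@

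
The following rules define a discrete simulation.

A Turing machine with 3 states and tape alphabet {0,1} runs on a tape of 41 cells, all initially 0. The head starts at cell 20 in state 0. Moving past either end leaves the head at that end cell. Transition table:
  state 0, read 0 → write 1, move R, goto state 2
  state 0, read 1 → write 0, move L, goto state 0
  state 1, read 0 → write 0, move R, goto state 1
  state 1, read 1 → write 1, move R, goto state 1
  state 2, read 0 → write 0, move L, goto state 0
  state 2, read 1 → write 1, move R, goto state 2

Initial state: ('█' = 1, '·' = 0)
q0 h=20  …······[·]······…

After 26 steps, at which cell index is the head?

0) q0 h=20  …······[·]······…
1) q2 h=21  …·····█[·]······…
2) q0 h=20  …······[█]······…
3) q0 h=19  …······[·]······…
4) q2 h=20  …·····█[·]······…
5) q0 h=19  …······[█]······…
6) q0 h=18  …······[·]······…
7) q2 h=19  …·····█[·]······…
8) q0 h=18  …······[█]······…
9) q0 h=17  …······[·]······…
10) q2 h=18  …·····█[·]······…
11) q0 h=17  …······[█]······…
12) q0 h=16  …······[·]······…
13) q2 h=17  …·····█[·]······…
14) q0 h=16  …······[█]······…
15) q0 h=15  …······[·]······…
16) q2 h=16  …·····█[·]······…
17) q0 h=15  …······[█]······…
18) q0 h=14  …······[·]······…
19) q2 h=15  …·····█[·]······…
20) q0 h=14  …······[█]······…
21) q0 h=13  …······[·]······…
22) q2 h=14  …·····█[·]······…
23) q0 h=13  …······[█]······…
24) q0 h=12  …······[·]······…
25) q2 h=13  …·····█[·]······…
26) q0 h=12  …······[█]······…

12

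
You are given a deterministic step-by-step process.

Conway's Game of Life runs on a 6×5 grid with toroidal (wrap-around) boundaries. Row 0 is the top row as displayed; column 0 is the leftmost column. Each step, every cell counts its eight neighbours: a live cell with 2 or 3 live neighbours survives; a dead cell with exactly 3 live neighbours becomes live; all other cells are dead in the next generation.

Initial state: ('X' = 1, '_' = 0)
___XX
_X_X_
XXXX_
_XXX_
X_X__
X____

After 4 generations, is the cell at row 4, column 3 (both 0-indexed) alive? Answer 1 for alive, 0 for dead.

gen 0: ___XX
_X_X_
XXXX_
_XXX_
X_X__
X____
gen 1: X_XXX
_X___
X____
_____
X_XXX
XX_X_
gen 2: ___X_
_XXX_
_____
XX_X_
X_XX_
_____
gen 3: ___X_
__XX_
X__XX
XX_X_
X_XX_
__XXX
gen 4: _____
__X__
X____
_____
X____
_X___

0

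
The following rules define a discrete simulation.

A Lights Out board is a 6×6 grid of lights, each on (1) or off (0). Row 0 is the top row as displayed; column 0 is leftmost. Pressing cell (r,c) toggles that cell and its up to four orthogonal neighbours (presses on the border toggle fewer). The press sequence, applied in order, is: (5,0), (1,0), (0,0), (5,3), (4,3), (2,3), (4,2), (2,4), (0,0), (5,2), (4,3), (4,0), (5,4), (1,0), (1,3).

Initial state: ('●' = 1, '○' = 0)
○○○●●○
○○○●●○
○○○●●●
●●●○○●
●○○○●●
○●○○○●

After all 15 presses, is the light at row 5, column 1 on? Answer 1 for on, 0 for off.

t=0: ○○○●●○
○○○●●○
○○○●●●
●●●○○●
●○○○●●
○●○○○●
t=1: ○○○●●○
○○○●●○
○○○●●●
●●●○○●
○○○○●●
●○○○○●
t=2: ●○○●●○
●●○●●○
●○○●●●
●●●○○●
○○○○●●
●○○○○●
t=3: ○●○●●○
○●○●●○
●○○●●●
●●●○○●
○○○○●●
●○○○○●
t=4: ○●○●●○
○●○●●○
●○○●●●
●●●○○●
○○○●●●
●○●●●●
t=5: ○●○●●○
○●○●●○
●○○●●●
●●●●○●
○○●○○●
●○●○●●
t=6: ○●○●●○
○●○○●○
●○●○○●
●●●○○●
○○●○○●
●○●○●●
t=7: ○●○●●○
○●○○●○
●○●○○●
●●○○○●
○●○●○●
●○○○●●
t=8: ○●○●●○
○●○○○○
●○●●●○
●●○○●●
○●○●○●
●○○○●●
t=9: ●○○●●○
●●○○○○
●○●●●○
●●○○●●
○●○●○●
●○○○●●
t=10: ●○○●●○
●●○○○○
●○●●●○
●●○○●●
○●●●○●
●●●●●●
t=11: ●○○●●○
●●○○○○
●○●●●○
●●○●●●
○●○○●●
●●●○●●
t=12: ●○○●●○
●●○○○○
●○●●●○
○●○●●●
●○○○●●
○●●○●●
t=13: ●○○●●○
●●○○○○
●○●●●○
○●○●●●
●○○○○●
○●●●○○
t=14: ○○○●●○
○○○○○○
○○●●●○
○●○●●●
●○○○○●
○●●●○○
t=15: ○○○○●○
○○●●●○
○○●○●○
○●○●●●
●○○○○●
○●●●○○

1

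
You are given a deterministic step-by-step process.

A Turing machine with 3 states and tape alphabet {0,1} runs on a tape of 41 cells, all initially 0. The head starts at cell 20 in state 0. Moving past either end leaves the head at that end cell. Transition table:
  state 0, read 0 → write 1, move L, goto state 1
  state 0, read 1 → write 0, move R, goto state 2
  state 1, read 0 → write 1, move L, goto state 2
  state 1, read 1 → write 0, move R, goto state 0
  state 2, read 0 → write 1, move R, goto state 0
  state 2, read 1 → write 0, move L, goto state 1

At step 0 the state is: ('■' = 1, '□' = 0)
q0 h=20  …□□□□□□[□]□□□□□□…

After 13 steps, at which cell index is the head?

0) q0 h=20  …□□□□□□[□]□□□□□□…
1) q1 h=19  …□□□□□□[□]■□□□□□…
2) q2 h=18  …□□□□□□[□]■■□□□□…
3) q0 h=19  …□□□□□■[■]■□□□□□…
4) q2 h=20  …□□□□■□[■]□□□□□□…
5) q1 h=19  …□□□□□■[□]□□□□□□…
6) q2 h=18  …□□□□□□[■]■□□□□□…
7) q1 h=17  …□□□□□□[□]□■□□□□…
8) q2 h=16  …□□□□□□[□]■□■□□□…
9) q0 h=17  …□□□□□■[■]□■□□□□…
10) q2 h=18  …□□□□■□[□]■□□□□□…
11) q0 h=19  …□□□■□■[■]□□□□□□…
12) q2 h=20  …□□■□■□[□]□□□□□□…
13) q0 h=21  …□■□■□■[□]□□□□□□…

21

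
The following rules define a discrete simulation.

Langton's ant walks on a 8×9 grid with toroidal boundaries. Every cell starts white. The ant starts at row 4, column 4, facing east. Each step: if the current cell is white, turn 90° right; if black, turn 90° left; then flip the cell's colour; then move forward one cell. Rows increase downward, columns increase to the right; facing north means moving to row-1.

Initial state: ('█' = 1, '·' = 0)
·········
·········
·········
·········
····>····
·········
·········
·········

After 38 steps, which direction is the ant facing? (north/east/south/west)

0) ·········
·········
·········
·········
····>····
·········
·········
·········
1) ·········
·········
·········
·········
····█····
····v····
·········
·········
2) ·········
·········
·········
·········
····█····
···<█····
·········
·········
3) ·········
·········
·········
·········
···^█····
···██····
·········
·········
4) ·········
·········
·········
·········
···█>····
···██····
·········
·········
5) ·········
·········
·········
····^····
···█·····
···██····
·········
·········
6) ·········
·········
·········
····█>···
···█·····
···██····
·········
·········
7) ·········
·········
·········
····██···
···█·v···
···██····
·········
·········
8) ·········
·········
·········
····██···
···█<█···
···██····
·········
·········
9) ·········
·········
·········
····^█···
···███···
···██····
·········
·········
10) ·········
·········
·········
···<·█···
···███···
···██····
·········
·········
11) ·········
·········
···^·····
···█·█···
···███···
···██····
·········
·········
12) ·········
·········
···█>····
···█·█···
···███···
···██····
·········
·········
13) ·········
·········
···██····
···█v█···
···███···
···██····
·········
·········
14) ·········
·········
···██····
···<██···
···███···
···██····
·········
·········
15) ·········
·········
···██····
····██···
···v██···
···██····
·········
·········
16) ·········
·········
···██····
····██···
····>█···
···██····
·········
·········
17) ·········
·········
···██····
····^█···
·····█···
···██····
·········
·········
18) ·········
·········
···██····
···<·█···
·····█···
···██····
·········
·········
19) ·········
·········
···^█····
···█·█···
·····█···
···██····
·········
·········
20) ·········
·········
··<·█····
···█·█···
·····█···
···██····
·········
·········
21) ·········
··^······
··█·█····
···█·█···
·····█···
···██····
·········
·········
22) ·········
··█>·····
··█·█····
···█·█···
·····█···
···██····
·········
·········
23) ·········
··██·····
··█v█····
···█·█···
·····█···
···██····
·········
·········
24) ·········
··██·····
··<██····
···█·█···
·····█···
···██····
·········
·········
25) ·········
··██·····
···██····
··v█·█···
·····█···
···██····
·········
·········
26) ·········
··██·····
···██····
·<██·█···
·····█···
···██····
·········
·········
27) ·········
··██·····
·^·██····
·███·█···
·····█···
···██····
·········
·········
28) ·········
··██·····
·█>██····
·███·█···
·····█···
···██····
·········
·········
29) ·········
··██·····
·████····
·█v█·█···
·····█···
···██····
·········
·········
30) ·········
··██·····
·████····
·█·>·█···
·····█···
···██····
·········
·········
31) ·········
··██·····
·██^█····
·█···█···
·····█···
···██····
·········
·········
32) ·········
··██·····
·█<·█····
·█···█···
·····█···
···██····
·········
·········
33) ·········
··██·····
·█··█····
·█v··█···
·····█···
···██····
·········
·········
34) ·········
··██·····
·█··█····
·<█··█···
·····█···
···██····
·········
·········
35) ·········
··██·····
·█··█····
··█··█···
·v···█···
···██····
·········
·········
36) ·········
··██·····
·█··█····
··█··█···
<█···█···
···██····
·········
·········
37) ·········
··██·····
·█··█····
^·█··█···
██···█···
···██····
·········
·········
38) ·········
··██·····
·█··█····
█>█··█···
██···█···
···██····
·········
·········

east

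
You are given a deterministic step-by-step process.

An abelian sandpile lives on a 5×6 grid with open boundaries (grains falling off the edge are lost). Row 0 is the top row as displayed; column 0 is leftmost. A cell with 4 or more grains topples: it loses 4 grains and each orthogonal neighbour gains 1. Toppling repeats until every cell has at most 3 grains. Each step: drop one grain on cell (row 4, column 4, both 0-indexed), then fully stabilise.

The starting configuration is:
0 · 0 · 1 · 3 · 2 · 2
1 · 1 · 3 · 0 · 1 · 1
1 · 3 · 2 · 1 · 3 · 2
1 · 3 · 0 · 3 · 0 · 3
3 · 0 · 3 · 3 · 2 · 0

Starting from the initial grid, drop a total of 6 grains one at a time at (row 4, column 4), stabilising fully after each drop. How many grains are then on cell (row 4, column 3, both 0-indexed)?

k=0  0 · 0 · 1 · 3 · 2 · 2
1 · 1 · 3 · 0 · 1 · 1
1 · 3 · 2 · 1 · 3 · 2
1 · 3 · 0 · 3 · 0 · 3
3 · 0 · 3 · 3 · 2 · 0
k=1  0 · 0 · 1 · 3 · 2 · 2
1 · 1 · 3 · 0 · 1 · 1
1 · 3 · 2 · 1 · 3 · 2
1 · 3 · 0 · 3 · 0 · 3
3 · 0 · 3 · 3 · 3 · 0
k=2  0 · 0 · 1 · 3 · 2 · 2
1 · 1 · 3 · 0 · 1 · 1
1 · 3 · 2 · 2 · 3 · 2
1 · 3 · 2 · 0 · 2 · 3
3 · 1 · 0 · 2 · 1 · 1
k=3  0 · 0 · 1 · 3 · 2 · 2
1 · 1 · 3 · 0 · 1 · 1
1 · 3 · 2 · 2 · 3 · 2
1 · 3 · 2 · 0 · 2 · 3
3 · 1 · 0 · 2 · 2 · 1
k=4  0 · 0 · 1 · 3 · 2 · 2
1 · 1 · 3 · 0 · 1 · 1
1 · 3 · 2 · 2 · 3 · 2
1 · 3 · 2 · 0 · 2 · 3
3 · 1 · 0 · 2 · 3 · 1
k=5  0 · 0 · 1 · 3 · 2 · 2
1 · 1 · 3 · 0 · 1 · 1
1 · 3 · 2 · 2 · 3 · 2
1 · 3 · 2 · 0 · 3 · 3
3 · 1 · 0 · 3 · 0 · 2
k=6  0 · 0 · 1 · 3 · 2 · 2
1 · 1 · 3 · 0 · 1 · 1
1 · 3 · 2 · 2 · 3 · 2
1 · 3 · 2 · 0 · 3 · 3
3 · 1 · 0 · 3 · 1 · 2

3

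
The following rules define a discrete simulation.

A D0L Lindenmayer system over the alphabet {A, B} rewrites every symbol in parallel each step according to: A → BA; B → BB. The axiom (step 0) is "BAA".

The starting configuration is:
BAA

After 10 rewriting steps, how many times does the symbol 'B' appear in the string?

step 0: BAA
step 1: BBBABA
step 2: BBBBBBBABBBA
step 3: BBBBBBBBBBBBBBBABBBBBBBA
step 4: BBBBBBBBBBBBBBBBBBBBBBBBBBBBBBBABBBBBBBBBBBBBBBA
step 5: BBBBBBBBBBBBBBBBBBBBBBBBBBBBBBBBBBBBBBBBBBBBBBBBBBBBBBBBBBBBBBBABBBBBBBBBBBBBBBBBBBBBBBBBBBBBBBA
step 6: BBBBBBBBBBBBBBBBBBBBBBBBBBBBBBBBBBBBBBBBBBBBBBBBBBBBBBBBBB…BBBBBBBBBBBBBBBBBBBBBBBBBBBBBBBBBBBBBBBBBBBBBBBBBBBBBBBBBA  (len 192)
step 7: BBBBBBBBBBBBBBBBBBBBBBBBBBBBBBBBBBBBBBBBBBBBBBBBBBBBBBBBBB…BBBBBBBBBBBBBBBBBBBBBBBBBBBBBBBBBBBBBBBBBBBBBBBBBBBBBBBBBA  (len 384)
step 8: BBBBBBBBBBBBBBBBBBBBBBBBBBBBBBBBBBBBBBBBBBBBBBBBBBBBBBBBBB…BBBBBBBBBBBBBBBBBBBBBBBBBBBBBBBBBBBBBBBBBBBBBBBBBBBBBBBBBA  (len 768)
step 9: BBBBBBBBBBBBBBBBBBBBBBBBBBBBBBBBBBBBBBBBBBBBBBBBBBBBBBBBBB…BBBBBBBBBBBBBBBBBBBBBBBBBBBBBBBBBBBBBBBBBBBBBBBBBBBBBBBBBA  (len 1536)
step 10: BBBBBBBBBBBBBBBBBBBBBBBBBBBBBBBBBBBBBBBBBBBBBBBBBBBBBBBBBB…BBBBBBBBBBBBBBBBBBBBBBBBBBBBBBBBBBBBBBBBBBBBBBBBBBBBBBBBBA  (len 3072)

3070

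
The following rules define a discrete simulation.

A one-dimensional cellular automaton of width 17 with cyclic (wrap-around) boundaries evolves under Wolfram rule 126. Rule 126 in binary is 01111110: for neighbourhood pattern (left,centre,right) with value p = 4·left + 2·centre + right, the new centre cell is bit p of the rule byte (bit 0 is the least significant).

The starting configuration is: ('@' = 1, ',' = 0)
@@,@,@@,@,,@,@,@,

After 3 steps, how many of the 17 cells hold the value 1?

t=0: @@,@,@@,@,,@,@,@,
t=1: @@@@@@@@@@@@@@@@@
t=2: ,,,,,,,,,,,,,,,,,
t=3: ,,,,,,,,,,,,,,,,,

0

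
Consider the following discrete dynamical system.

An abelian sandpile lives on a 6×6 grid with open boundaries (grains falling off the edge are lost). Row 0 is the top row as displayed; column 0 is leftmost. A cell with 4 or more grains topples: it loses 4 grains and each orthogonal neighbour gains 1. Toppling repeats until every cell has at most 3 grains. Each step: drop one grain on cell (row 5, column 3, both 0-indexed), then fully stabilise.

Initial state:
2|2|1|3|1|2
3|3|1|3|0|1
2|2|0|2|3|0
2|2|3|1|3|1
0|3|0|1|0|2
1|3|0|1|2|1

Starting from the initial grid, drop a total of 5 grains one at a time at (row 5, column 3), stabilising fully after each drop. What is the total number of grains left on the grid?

t=0: 2|2|1|3|1|2
3|3|1|3|0|1
2|2|0|2|3|0
2|2|3|1|3|1
0|3|0|1|0|2
1|3|0|1|2|1
t=1: 2|2|1|3|1|2
3|3|1|3|0|1
2|2|0|2|3|0
2|2|3|1|3|1
0|3|0|1|0|2
1|3|0|2|2|1
t=2: 2|2|1|3|1|2
3|3|1|3|0|1
2|2|0|2|3|0
2|2|3|1|3|1
0|3|0|1|0|2
1|3|0|3|2|1
t=3: 2|2|1|3|1|2
3|3|1|3|0|1
2|2|0|2|3|0
2|2|3|1|3|1
0|3|0|2|0|2
1|3|1|0|3|1
t=4: 2|2|1|3|1|2
3|3|1|3|0|1
2|2|0|2|3|0
2|2|3|1|3|1
0|3|0|2|0|2
1|3|1|1|3|1
t=5: 2|2|1|3|1|2
3|3|1|3|0|1
2|2|0|2|3|0
2|2|3|1|3|1
0|3|0|2|0|2
1|3|1|2|3|1

61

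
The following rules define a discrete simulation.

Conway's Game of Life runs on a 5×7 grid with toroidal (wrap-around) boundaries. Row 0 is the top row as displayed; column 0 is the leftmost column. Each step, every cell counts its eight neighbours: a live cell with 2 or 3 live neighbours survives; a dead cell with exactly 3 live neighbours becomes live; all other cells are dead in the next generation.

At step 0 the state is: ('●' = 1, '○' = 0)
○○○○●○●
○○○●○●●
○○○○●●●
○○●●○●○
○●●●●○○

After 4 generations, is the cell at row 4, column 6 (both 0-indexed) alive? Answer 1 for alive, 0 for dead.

1

step 0: ○○○○●○●
○○○●○●●
○○○○●●●
○○●●○●○
○●●●●○○
step 1: ●○○○○○●
●○○●○○○
○○●○○○○
○●○○○○●
○●○○○○○
step 2: ●●○○○○●
●●○○○○●
●●●○○○○
●●●○○○○
○●○○○○●
step 3: ○○●○○●○
○○○○○○○
○○○○○○○
○○○○○○●
○○○○○○●
step 4: ○○○○○○○
○○○○○○○
○○○○○○○
○○○○○○○
○○○○○●●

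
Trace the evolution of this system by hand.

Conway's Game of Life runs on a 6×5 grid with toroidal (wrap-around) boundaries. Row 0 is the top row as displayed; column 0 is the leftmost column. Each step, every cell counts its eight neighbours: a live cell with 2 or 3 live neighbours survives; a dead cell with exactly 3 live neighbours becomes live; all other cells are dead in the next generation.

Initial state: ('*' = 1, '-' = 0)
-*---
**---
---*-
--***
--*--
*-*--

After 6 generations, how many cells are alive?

step 0: -*---
**---
---*-
--***
--*--
*-*--
step 1: --*--
***--
**-*-
--*-*
--*-*
--*--
step 2: --**-
*--**
---*-
--*-*
-**--
-**--
step 3: *----
-----
*-*--
-**--
*----
-----
step 4: -----
-*---
--*--
*-*--
-*---
-----
step 5: -----
-----
--*--
--*--
-*---
-----
step 6: -----
-----
-----
-**--
-----
-----

2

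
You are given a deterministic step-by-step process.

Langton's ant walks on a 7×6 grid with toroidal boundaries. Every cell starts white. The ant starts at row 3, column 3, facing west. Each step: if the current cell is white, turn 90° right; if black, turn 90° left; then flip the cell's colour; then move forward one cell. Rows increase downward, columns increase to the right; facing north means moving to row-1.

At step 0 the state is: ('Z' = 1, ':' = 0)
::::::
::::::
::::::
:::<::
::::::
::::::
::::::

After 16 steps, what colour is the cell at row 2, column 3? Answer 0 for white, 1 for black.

1

t=0: ::::::
::::::
::::::
:::<::
::::::
::::::
::::::
t=1: ::::::
::::::
:::^::
:::Z::
::::::
::::::
::::::
t=2: ::::::
::::::
:::Z>:
:::Z::
::::::
::::::
::::::
t=3: ::::::
::::::
:::ZZ:
:::Zv:
::::::
::::::
::::::
t=4: ::::::
::::::
:::ZZ:
:::<Z:
::::::
::::::
::::::
t=5: ::::::
::::::
:::ZZ:
::::Z:
:::v::
::::::
::::::
t=6: ::::::
::::::
:::ZZ:
::::Z:
::<Z::
::::::
::::::
t=7: ::::::
::::::
:::ZZ:
::^:Z:
::ZZ::
::::::
::::::
t=8: ::::::
::::::
:::ZZ:
::Z>Z:
::ZZ::
::::::
::::::
t=9: ::::::
::::::
:::ZZ:
::ZZZ:
::Zv::
::::::
::::::
t=10: ::::::
::::::
:::ZZ:
::ZZZ:
::Z:>:
::::::
::::::
t=11: ::::::
::::::
:::ZZ:
::ZZZ:
::Z:Z:
::::v:
::::::
t=12: ::::::
::::::
:::ZZ:
::ZZZ:
::Z:Z:
:::<Z:
::::::
t=13: ::::::
::::::
:::ZZ:
::ZZZ:
::Z^Z:
:::ZZ:
::::::
t=14: ::::::
::::::
:::ZZ:
::ZZZ:
::ZZ>:
:::ZZ:
::::::
t=15: ::::::
::::::
:::ZZ:
::ZZ^:
::ZZ::
:::ZZ:
::::::
t=16: ::::::
::::::
:::ZZ:
::Z<::
::ZZ::
:::ZZ:
::::::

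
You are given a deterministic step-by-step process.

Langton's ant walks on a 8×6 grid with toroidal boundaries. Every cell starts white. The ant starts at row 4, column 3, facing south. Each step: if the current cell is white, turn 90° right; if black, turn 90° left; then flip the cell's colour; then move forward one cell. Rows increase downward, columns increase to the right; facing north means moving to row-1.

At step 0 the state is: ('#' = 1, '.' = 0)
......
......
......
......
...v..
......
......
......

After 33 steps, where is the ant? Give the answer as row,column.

gen 0: ......
......
......
......
...v..
......
......
......
gen 1: ......
......
......
......
..<#..
......
......
......
gen 2: ......
......
......
..^...
..##..
......
......
......
gen 3: ......
......
......
..#>..
..##..
......
......
......
gen 4: ......
......
......
..##..
..#v..
......
......
......
gen 5: ......
......
......
..##..
..#.>.
......
......
......
gen 6: ......
......
......
..##..
..#.#.
....v.
......
......
gen 7: ......
......
......
..##..
..#.#.
...<#.
......
......
gen 8: ......
......
......
..##..
..#^#.
...##.
......
......
gen 9: ......
......
......
..##..
..##>.
...##.
......
......
gen 10: ......
......
......
..##^.
..##..
...##.
......
......
gen 11: ......
......
......
..###>
..##..
...##.
......
......
gen 12: ......
......
......
..####
..##.v
...##.
......
......
gen 13: ......
......
......
..####
..##<#
...##.
......
......
gen 14: ......
......
......
..##^#
..####
...##.
......
......
gen 15: ......
......
......
..#<.#
..####
...##.
......
......
gen 16: ......
......
......
..#..#
..#v##
...##.
......
......
gen 17: ......
......
......
..#..#
..#.>#
...##.
......
......
gen 18: ......
......
......
..#.^#
..#..#
...##.
......
......
gen 19: ......
......
......
..#.#>
..#..#
...##.
......
......
gen 20: ......
......
.....^
..#.#.
..#..#
...##.
......
......
gen 21: ......
......
>....#
..#.#.
..#..#
...##.
......
......
gen 22: ......
......
#....#
v.#.#.
..#..#
...##.
......
......
gen 23: ......
......
#....#
#.#.#<
..#..#
...##.
......
......
gen 24: ......
......
#....^
#.#.##
..#..#
...##.
......
......
gen 25: ......
......
#...<.
#.#.##
..#..#
...##.
......
......
gen 26: ......
....^.
#...#.
#.#.##
..#..#
...##.
......
......
gen 27: ......
....#>
#...#.
#.#.##
..#..#
...##.
......
......
gen 28: ......
....##
#...#v
#.#.##
..#..#
...##.
......
......
gen 29: ......
....##
#...<#
#.#.##
..#..#
...##.
......
......
gen 30: ......
....##
#....#
#.#.v#
..#..#
...##.
......
......
gen 31: ......
....##
#....#
#.#..>
..#..#
...##.
......
......
gen 32: ......
....##
#....^
#.#...
..#..#
...##.
......
......
gen 33: ......
....##
#...<.
#.#...
..#..#
...##.
......
......

2,4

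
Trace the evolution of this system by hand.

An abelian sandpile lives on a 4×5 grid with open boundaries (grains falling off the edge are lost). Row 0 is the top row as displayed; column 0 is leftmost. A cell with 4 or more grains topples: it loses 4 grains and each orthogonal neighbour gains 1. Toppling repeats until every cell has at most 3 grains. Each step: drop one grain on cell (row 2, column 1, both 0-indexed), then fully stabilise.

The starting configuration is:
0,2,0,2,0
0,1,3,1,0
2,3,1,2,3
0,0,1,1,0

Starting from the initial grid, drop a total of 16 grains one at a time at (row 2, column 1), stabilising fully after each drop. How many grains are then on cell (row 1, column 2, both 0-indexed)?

step 0: 0,2,0,2,0
0,1,3,1,0
2,3,1,2,3
0,0,1,1,0
step 1: 0,2,0,2,0
0,2,3,1,0
3,0,2,2,3
0,1,1,1,0
step 2: 0,2,0,2,0
0,2,3,1,0
3,1,2,2,3
0,1,1,1,0
step 3: 0,2,0,2,0
0,2,3,1,0
3,2,2,2,3
0,1,1,1,0
step 4: 0,2,0,2,0
0,2,3,1,0
3,3,2,2,3
0,1,1,1,0
step 5: 0,2,0,2,0
1,3,3,1,0
0,1,3,2,3
1,2,1,1,0
step 6: 0,2,0,2,0
1,3,3,1,0
0,2,3,2,3
1,2,1,1,0
step 7: 0,2,0,2,0
1,3,3,1,0
0,3,3,2,3
1,2,1,1,0
step 8: 0,3,1,2,0
2,1,1,2,0
1,2,1,3,3
1,3,2,1,0
step 9: 0,3,1,2,0
2,1,1,2,0
1,3,1,3,3
1,3,2,1,0
step 10: 0,3,1,2,0
2,2,1,2,0
2,1,2,3,3
2,0,3,1,0
step 11: 0,3,1,2,0
2,2,1,2,0
2,2,2,3,3
2,0,3,1,0
step 12: 0,3,1,2,0
2,2,1,2,0
2,3,2,3,3
2,0,3,1,0
step 13: 0,3,1,2,0
2,3,1,2,0
3,0,3,3,3
2,1,3,1,0
step 14: 0,3,1,2,0
2,3,1,2,0
3,1,3,3,3
2,1,3,1,0
step 15: 0,3,1,2,0
2,3,1,2,0
3,2,3,3,3
2,1,3,1,0
step 16: 0,3,1,2,0
2,3,1,2,0
3,3,3,3,3
2,1,3,1,0

1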